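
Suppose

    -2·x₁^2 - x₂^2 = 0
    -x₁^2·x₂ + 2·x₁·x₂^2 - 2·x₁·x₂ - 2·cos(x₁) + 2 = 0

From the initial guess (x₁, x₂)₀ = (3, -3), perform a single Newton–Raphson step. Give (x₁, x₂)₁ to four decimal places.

(0.8814, -2.7373)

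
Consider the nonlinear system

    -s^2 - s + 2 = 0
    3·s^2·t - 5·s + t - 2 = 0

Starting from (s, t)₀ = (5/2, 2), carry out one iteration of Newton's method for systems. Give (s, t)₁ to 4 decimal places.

(1.3750, 2.1582)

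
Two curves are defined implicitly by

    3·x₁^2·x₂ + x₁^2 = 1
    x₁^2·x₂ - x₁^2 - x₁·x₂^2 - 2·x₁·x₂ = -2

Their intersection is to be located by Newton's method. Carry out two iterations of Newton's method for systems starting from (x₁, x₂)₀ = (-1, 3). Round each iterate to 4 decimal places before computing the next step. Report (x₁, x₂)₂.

(-0.8653, -0.0641)

At (-1, 3): F = (9.0000, 19.0000).
Jacobian J = [[6·x₁·x₂ + 2·x₁, 3·x₁^2], [2·x₁·x₂ - 2·x₁ - x₂^2 - 2·x₂, x₁^2 - 2·x₁·x₂ - 2·x₁]].
At the point, J = [[-20.0000, 3.0000], [-19.0000, 9.0000]] (det J = -123.0000).
Solving J·Δ = −F gives Δ = (0.1951, -1.6992).
Then the next iterate is (x₁, x₂)₁ = (-0.8049, 1.3008).
Round to (-0.8049, 1.3008) and repeat: F = (2.176089, 5.650861), J = [[-7.891884, 1.943592], [-4.777908, 4.351692]].
Δ = (-0.0604, -1.3649), so (x₁, x₂)₂ = (-0.8653, -0.0641).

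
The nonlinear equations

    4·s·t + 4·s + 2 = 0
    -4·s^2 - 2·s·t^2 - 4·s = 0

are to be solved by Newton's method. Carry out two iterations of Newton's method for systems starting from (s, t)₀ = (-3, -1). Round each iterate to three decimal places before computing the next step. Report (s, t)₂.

At (-3, -1): F = (2.000, -18.000).
Jacobian J = [[4·t + 4, 4·s], [-8·s - 2·t^2 - 4, -4·s·t]].
At the point, J = [[0.000, -12.000], [18.000, -12.000]] (det J = 216.000).
Solving J·Δ = −F gives Δ = (1.111, 0.167).
Then the next iterate is (s, t)₁ = (-1.889, -0.833).
Round to (-1.889, -0.833) and repeat: F = (0.73815, -4.09577), J = [[0.668, -7.556], [9.72422, -6.29415]].
Δ = (0.514, 0.143), so (s, t)₂ = (-1.375, -0.690).

(-1.375, -0.690)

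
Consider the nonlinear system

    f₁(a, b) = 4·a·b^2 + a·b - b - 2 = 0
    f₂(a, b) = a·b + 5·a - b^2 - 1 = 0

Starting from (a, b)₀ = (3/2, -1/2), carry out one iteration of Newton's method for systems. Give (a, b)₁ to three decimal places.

At (3/2, -1/2): F = (-0.750, 5.500).
Jacobian J = [[4·b^2 + b, 8·a·b + a - 1], [b + 5, a - 2·b]].
At the point, J = [[0.500, -5.500], [4.500, 2.500]] (det J = 26.000).
Solving J·Δ = −F gives Δ = (-1.091, -0.236).
Then the next iterate is (a, b)₁ = (0.409, -0.736).

(0.409, -0.736)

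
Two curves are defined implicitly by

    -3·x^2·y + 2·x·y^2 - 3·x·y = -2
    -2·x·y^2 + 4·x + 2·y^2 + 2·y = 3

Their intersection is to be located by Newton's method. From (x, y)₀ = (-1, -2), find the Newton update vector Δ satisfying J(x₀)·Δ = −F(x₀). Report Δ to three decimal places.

At (-1, -2): F = (-6.000, 5.000).
Jacobian J = [[-6·x·y + 2·y^2 - 3·y, -3·x^2 + 4·x·y - 3·x], [-2·y^2 + 4, -4·x·y + 4·y + 2]].
At the point, J = [[2.000, 8.000], [-4.000, -14.000]] (det J = 4.000).
Solving J·Δ = −F gives Δ = (-11.000, 3.500).

(-11.000, 3.500)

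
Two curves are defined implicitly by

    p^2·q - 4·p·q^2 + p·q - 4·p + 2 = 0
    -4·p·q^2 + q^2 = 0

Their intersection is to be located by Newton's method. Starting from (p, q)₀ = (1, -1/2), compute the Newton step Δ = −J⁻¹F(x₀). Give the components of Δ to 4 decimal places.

(-0.5556, 0.0648)

At (1, -1/2): F = (-4.0000, -0.7500).
Jacobian J = [[2·p·q - 4·q^2 + q - 4, p^2 - 8·p·q + p], [-4·q^2, -8·p·q + 2·q]].
At the point, J = [[-6.5000, 6.0000], [-1.0000, 3.0000]] (det J = -13.5000).
Solving J·Δ = −F gives Δ = (-0.5556, 0.0648).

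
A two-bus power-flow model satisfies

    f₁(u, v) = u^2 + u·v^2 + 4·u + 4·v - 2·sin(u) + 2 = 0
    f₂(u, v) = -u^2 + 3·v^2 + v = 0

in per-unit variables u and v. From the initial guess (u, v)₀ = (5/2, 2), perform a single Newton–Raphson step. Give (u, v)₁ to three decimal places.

At (5/2, 2): F = (35.05306, 7.750).
Jacobian J = [[2·u + v^2 - 2·cos(u) + 4, 2·u·v + 4], [-2·u, 6·v + 1]].
At the point, J = [[14.60229, 14.000], [-5.000, 13.000]] (det J = 259.82973).
Solving J·Δ = −F gives Δ = (-1.336, -1.110).
Then the next iterate is (u, v)₁ = (1.164, 0.890).

(1.164, 0.890)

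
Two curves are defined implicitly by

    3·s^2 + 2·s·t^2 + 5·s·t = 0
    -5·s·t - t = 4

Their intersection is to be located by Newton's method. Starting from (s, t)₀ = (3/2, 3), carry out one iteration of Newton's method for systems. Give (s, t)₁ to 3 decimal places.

At (3/2, 3): F = (56.250, -29.500).
Jacobian J = [[6·s + 2·t^2 + 5·t, 4·s·t + 5·s], [-5·t, -5·s - 1]].
At the point, J = [[42.000, 25.500], [-15.000, -8.500]] (det J = 25.500).
Solving J·Δ = −F gives Δ = (-10.750, 15.500).
Then the next iterate is (s, t)₁ = (-9.250, 18.500).

(-9.250, 18.500)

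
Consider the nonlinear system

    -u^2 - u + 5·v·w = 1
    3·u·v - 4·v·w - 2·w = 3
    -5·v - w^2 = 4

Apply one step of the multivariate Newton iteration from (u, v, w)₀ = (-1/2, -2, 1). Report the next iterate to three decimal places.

At (-1/2, -2, 1): F = (-10.750, 6.000, 5.000).
Jacobian J = [[-2·u - 1, 5·w, 5·v], [3·v, 3·u - 4·w, -4·v - 2], [0, -5, -2·w]].
At the point, J = [[0.000, 5.000, -10.000], [-6.000, -5.500, 6.000], [0.000, -5.000, -2.000]] (det J = -360.000).
Solving J·Δ = −F gives Δ = (-0.572, 1.192, -0.479).
Then the next iterate is (u, v, w)₁ = (-1.072, -0.808, 0.521).

(-1.072, -0.808, 0.521)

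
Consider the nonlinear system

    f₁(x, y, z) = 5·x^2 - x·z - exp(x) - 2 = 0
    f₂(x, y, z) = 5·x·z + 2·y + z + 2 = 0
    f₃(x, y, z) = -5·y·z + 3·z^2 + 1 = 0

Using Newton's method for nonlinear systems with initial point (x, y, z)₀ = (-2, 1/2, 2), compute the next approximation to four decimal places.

At (-2, 1/2, 2): F = (21.864665, -15.0000, 8.0000).
Jacobian J = [[10·x - z - exp(x), 0, -x], [5·z, 2, 5·x + 1], [0, -5·z, -5·y + 6·z]].
At the point, J = [[-22.135335, 0.0000, 2.0000], [10.0000, 2.0000, -9.0000], [0.0000, -10.0000, 9.5000]] (det J = 1371.608805).
Solving J·Δ = −F gives Δ = (0.9364, 0.2600, -0.5684).
Then the next iterate is (x, y, z)₁ = (-1.0636, 0.7600, 1.4316).

(-1.0636, 0.7600, 1.4316)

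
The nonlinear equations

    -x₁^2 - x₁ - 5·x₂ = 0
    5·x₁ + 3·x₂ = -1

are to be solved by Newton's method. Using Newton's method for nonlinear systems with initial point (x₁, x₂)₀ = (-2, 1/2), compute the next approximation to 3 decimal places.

At (-2, 1/2): F = (-4.500, -7.500).
Jacobian J = [[-2·x₁ - 1, -5], [5, 3]].
At the point, J = [[3.000, -5.000], [5.000, 3.000]] (det J = 34.000).
Solving J·Δ = −F gives Δ = (1.500, 0.000).
Then the next iterate is (x₁, x₂)₁ = (-0.500, 0.500).

(-0.500, 0.500)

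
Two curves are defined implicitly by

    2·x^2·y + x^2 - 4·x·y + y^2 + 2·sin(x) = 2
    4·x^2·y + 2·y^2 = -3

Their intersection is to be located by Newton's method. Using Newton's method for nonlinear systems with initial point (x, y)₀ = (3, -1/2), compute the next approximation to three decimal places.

(-0.734, -1.391)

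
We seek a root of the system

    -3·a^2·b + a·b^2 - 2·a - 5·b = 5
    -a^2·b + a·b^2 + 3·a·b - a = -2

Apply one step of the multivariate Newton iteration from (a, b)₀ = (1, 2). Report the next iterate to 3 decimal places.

At (1, 2): F = (-19.000, 9.000).
Jacobian J = [[-6·a·b + b^2 - 2, -3·a^2 + 2·a·b - 5], [-2·a·b + b^2 + 3·b - 1, -a^2 + 2·a·b + 3·a]].
At the point, J = [[-10.000, -4.000], [5.000, 6.000]] (det J = -40.000).
Solving J·Δ = −F gives Δ = (-1.950, 0.125).
Then the next iterate is (a, b)₁ = (-0.950, 2.125).

(-0.950, 2.125)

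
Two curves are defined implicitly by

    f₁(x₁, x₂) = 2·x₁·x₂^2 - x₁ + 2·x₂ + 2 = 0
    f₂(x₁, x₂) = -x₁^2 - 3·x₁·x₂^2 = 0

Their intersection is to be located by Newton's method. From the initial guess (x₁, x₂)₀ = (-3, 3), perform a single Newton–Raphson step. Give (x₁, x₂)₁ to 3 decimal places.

(-3.618, 1.426)

At (-3, 3): F = (-43.000, 72.000).
Jacobian J = [[2·x₂^2 - 1, 4·x₁·x₂ + 2], [-2·x₁ - 3·x₂^2, -6·x₁·x₂]].
At the point, J = [[17.000, -34.000], [-21.000, 54.000]] (det J = 204.000).
Solving J·Δ = −F gives Δ = (-0.618, -1.574).
Then the next iterate is (x₁, x₂)₁ = (-3.618, 1.426).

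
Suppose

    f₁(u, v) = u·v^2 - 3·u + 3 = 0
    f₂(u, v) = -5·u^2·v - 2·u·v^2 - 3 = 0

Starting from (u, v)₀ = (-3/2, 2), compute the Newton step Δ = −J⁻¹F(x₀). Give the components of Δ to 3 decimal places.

At (-3/2, 2): F = (1.500, -13.500).
Jacobian J = [[v^2 - 3, 2·u·v], [-10·u·v - 2·v^2, -5·u^2 - 4·u·v]].
At the point, J = [[1.000, -6.000], [22.000, 0.750]] (det J = 132.750).
Solving J·Δ = −F gives Δ = (0.602, 0.350).

(0.602, 0.350)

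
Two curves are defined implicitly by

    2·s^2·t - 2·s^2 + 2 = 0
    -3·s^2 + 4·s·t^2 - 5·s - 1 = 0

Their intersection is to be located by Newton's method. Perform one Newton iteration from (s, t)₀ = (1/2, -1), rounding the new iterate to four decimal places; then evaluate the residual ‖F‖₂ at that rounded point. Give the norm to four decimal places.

At (1/2, -1): F = (1.0000, -2.2500).
Jacobian J = [[4·s·t - 4·s, 2·s^2], [-6·s + 4·t^2 - 5, 8·s·t]].
At the point, J = [[-4.0000, 0.5000], [-4.0000, -4.0000]] (det J = 18.0000).
Solving J·Δ = −F gives Δ = (0.1597, -0.7222).
Then the next iterate is (s, t)₁ = (0.6597, -1.7222).
Re-evaluating at (0.6597, -1.7222): F = (-0.369425, 2.222497), so ‖F‖₂ = 2.2530.

2.2530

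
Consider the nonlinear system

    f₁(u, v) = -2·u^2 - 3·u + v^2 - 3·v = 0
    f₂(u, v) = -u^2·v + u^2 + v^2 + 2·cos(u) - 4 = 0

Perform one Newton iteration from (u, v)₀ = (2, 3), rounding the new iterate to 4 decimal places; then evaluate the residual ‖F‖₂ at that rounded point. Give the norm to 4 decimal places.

154.6852

At (2, 3): F = (-14.0000, -3.832294).
Jacobian J = [[-4·u - 3, 2·v - 3], [-2·u·v + 2·u - 2·sin(u), -u^2 + 2·v]].
At the point, J = [[-11.0000, 3.0000], [-9.818595, 2.0000]] (det J = 7.455785).
Solving J·Δ = −F gives Δ = (2.2135, 12.7827).
Then the next iterate is (u, v)₁ = (4.2135, 15.7827).
Re-evaluating at (4.2135, 15.7827): F = (153.597855, -18.309162), so ‖F‖₂ = 154.6852.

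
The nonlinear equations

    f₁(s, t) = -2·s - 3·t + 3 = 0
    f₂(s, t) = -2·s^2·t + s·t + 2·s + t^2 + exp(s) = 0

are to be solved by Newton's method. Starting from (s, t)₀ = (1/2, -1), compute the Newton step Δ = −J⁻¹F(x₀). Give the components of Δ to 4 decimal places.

At (1/2, -1): F = (5.0000, 3.648721).
Jacobian J = [[-2, -3], [-4·s·t + t + exp(s) + 2, -2·s^2 + s + 2·t]].
At the point, J = [[-2.0000, -3.0000], [4.648721, -2.0000]] (det J = 17.946164).
Solving J·Δ = −F gives Δ = (-0.0527, 1.7018).

(-0.0527, 1.7018)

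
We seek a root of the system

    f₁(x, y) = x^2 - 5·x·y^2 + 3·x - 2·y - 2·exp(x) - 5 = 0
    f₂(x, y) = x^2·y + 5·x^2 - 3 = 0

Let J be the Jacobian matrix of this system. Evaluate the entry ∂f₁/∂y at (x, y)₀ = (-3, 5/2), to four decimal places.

73.0000

∂f₁/∂y = -10·x·y - 2.
At (-3, 5/2) this is 73.0000.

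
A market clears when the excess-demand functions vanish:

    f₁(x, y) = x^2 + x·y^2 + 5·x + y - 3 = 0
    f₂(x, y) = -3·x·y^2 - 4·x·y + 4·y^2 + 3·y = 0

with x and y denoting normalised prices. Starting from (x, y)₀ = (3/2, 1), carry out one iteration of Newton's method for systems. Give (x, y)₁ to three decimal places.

(-1.375, 5.156)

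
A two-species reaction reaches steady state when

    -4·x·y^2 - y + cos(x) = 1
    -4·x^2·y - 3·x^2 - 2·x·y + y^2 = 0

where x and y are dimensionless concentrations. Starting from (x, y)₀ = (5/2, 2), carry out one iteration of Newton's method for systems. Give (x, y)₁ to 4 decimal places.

(1.5310, 1.3240)

At (5/2, 2): F = (-43.801144, -74.7500).
Jacobian J = [[-4·y^2 - sin(x), -8·x·y - 1], [-8·x·y - 6·x - 2·y, -4·x^2 - 2·x + 2·y]].
At the point, J = [[-16.598472, -41.0000], [-59.0000, -26.0000]] (det J = -1987.439724).
Solving J·Δ = −F gives Δ = (-0.9690, -0.6760).
Then the next iterate is (x, y)₁ = (1.5310, 1.3240).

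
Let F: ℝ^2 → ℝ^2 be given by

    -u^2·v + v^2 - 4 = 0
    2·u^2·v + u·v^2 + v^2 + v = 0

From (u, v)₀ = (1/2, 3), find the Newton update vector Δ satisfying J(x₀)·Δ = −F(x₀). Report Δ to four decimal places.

(-0.5000, -1.0000)

At (1/2, 3): F = (4.2500, 18.0000).
Jacobian J = [[-2·u·v, -u^2 + 2·v], [4·u·v + v^2, 2·u^2 + 2·u·v + 2·v + 1]].
At the point, J = [[-3.0000, 5.7500], [15.0000, 10.5000]] (det J = -117.7500).
Solving J·Δ = −F gives Δ = (-0.5000, -1.0000).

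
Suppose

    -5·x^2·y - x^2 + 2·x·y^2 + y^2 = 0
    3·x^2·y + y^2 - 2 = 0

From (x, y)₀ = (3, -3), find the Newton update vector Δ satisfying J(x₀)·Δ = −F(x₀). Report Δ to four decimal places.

(-0.9660, 1.0399)

At (3, -3): F = (189.0000, -74.0000).
Jacobian J = [[-10·x·y - 2·x + 2·y^2, -5·x^2 + 4·x·y + 2·y], [6·x·y, 3·x^2 + 2·y]].
At the point, J = [[102.0000, -87.0000], [-54.0000, 21.0000]] (det J = -2556.0000).
Solving J·Δ = −F gives Δ = (-0.9660, 1.0399).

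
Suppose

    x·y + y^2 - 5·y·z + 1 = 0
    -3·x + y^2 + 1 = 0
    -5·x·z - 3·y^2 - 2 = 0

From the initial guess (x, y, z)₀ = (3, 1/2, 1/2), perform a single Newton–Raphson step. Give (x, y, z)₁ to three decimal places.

At (3, 1/2, 1/2): F = (1.500, -7.750, -10.250).
Jacobian J = [[y, x + 2·y - 5·z, -5·y], [-3, 2·y, 0], [-5·z, -6·y, -5·x]].
At the point, J = [[0.500, 1.500, -2.500], [-3.000, 1.000, 0.000], [-2.500, -3.000, -15.000]] (det J = -103.750).
Solving J·Δ = −F gives Δ = (-2.705, -0.364, -0.160).
Then the next iterate is (x, y, z)₁ = (0.295, 0.136, 0.340).

(0.295, 0.136, 0.340)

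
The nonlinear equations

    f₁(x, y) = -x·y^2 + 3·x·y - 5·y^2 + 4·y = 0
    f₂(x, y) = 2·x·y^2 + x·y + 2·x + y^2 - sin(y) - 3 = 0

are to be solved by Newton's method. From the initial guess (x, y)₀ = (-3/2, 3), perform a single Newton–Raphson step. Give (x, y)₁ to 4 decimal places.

(-1.0896, 1.4651)

At (-3/2, 3): F = (-33.0000, -28.641120).
Jacobian J = [[-y^2 + 3·y, -2·x·y + 3·x - 10·y + 4], [2·y^2 + y + 2, 4·x·y + x + 2·y - cos(y)]].
At the point, J = [[0.0000, -21.5000], [23.0000, -12.510008]] (det J = 494.5000).
Solving J·Δ = −F gives Δ = (0.4104, -1.5349).
Then the next iterate is (x, y)₁ = (-1.0896, 1.4651).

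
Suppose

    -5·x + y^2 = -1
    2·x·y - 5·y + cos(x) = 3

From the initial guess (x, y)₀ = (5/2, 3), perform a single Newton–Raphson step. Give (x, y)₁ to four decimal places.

At (5/2, 3): F = (-2.5000, -3.801144).
Jacobian J = [[-5, 2·y], [2·y - sin(x), 2·x - 5]].
At the point, J = [[-5.0000, 6.0000], [5.401528, 0.0000]] (det J = -32.409167).
Solving J·Δ = −F gives Δ = (0.7037, 1.0031).
Then the next iterate is (x, y)₁ = (3.2037, 4.0031).

(3.2037, 4.0031)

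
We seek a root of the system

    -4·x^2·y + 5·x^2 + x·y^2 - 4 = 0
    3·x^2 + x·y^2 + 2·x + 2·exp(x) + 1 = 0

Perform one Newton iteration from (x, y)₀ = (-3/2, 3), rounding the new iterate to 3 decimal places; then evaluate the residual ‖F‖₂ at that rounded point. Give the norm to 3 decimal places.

11.266

At (-3/2, 3): F = (-33.250, -8.30374).
Jacobian J = [[-8·x·y + 10·x + y^2, -4·x^2 + 2·x·y], [6·x + y^2 + 2·exp(x) + 2, 2·x·y]].
At the point, J = [[30.000, -18.000], [2.44626, -9.000]] (det J = -225.96731).
Solving J·Δ = −F gives Δ = (0.663, -0.742).
Then the next iterate is (x, y)₁ = (-0.837, 2.258).
Re-evaluating at (-0.837, 2.258): F = (-11.09219, -1.97378), so ‖F‖₂ = 11.266.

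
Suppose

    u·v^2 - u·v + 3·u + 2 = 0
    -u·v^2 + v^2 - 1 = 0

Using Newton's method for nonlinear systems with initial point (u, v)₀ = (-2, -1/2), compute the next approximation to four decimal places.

(-0.2927, -0.7256)

At (-2, -1/2): F = (-5.5000, -0.2500).
Jacobian J = [[v^2 - v + 3, 2·u·v - u], [-v^2, -2·u·v + 2·v]].
At the point, J = [[3.7500, 4.0000], [-0.2500, -3.0000]] (det J = -10.2500).
Solving J·Δ = −F gives Δ = (1.7073, -0.2256).
Then the next iterate is (u, v)₁ = (-0.2927, -0.7256).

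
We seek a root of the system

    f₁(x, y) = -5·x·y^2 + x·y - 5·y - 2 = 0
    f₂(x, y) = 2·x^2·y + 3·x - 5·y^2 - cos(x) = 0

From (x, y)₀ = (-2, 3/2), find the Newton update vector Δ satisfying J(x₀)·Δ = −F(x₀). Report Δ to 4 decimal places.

(-0.1390, -0.4937)

At (-2, 3/2): F = (10.0000, -4.833853).
Jacobian J = [[-5·y^2 + y, -10·x·y + x - 5], [4·x·y + sin(x) + 3, 2·x^2 - 10·y]].
At the point, J = [[-9.7500, 23.0000], [-9.909297, -7.0000]] (det J = 296.163841).
Solving J·Δ = −F gives Δ = (-0.1390, -0.4937).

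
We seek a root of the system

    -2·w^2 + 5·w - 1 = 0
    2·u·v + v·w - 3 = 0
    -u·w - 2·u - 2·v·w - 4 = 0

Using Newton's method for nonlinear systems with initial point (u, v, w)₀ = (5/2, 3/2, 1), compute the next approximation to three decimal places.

(1.250, 1.625, -1.000)

At (5/2, 3/2, 1): F = (2.000, 6.000, -14.500).
Jacobian J = [[0, 0, -4·w + 5], [2·v, 2·u + w, v], [-w - 2, -2·w, -u - 2·v]].
At the point, J = [[0.000, 0.000, 1.000], [3.000, 6.000, 1.500], [-3.000, -2.000, -5.500]] (det J = 12.000).
Solving J·Δ = −F gives Δ = (-1.250, 0.125, -2.000).
Then the next iterate is (u, v, w)₁ = (1.250, 1.625, -1.000).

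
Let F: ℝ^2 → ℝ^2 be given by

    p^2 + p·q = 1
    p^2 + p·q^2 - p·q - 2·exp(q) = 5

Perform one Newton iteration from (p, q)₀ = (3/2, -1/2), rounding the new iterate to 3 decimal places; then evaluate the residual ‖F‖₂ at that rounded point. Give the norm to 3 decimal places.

0.514

At (3/2, -1/2): F = (0.500, -2.83806).
Jacobian J = [[2·p + q, p], [2·p + q^2 - q, 2·p·q - p - 2·exp(q)]].
At the point, J = [[2.500, 1.500], [3.750, -4.21306]] (det J = -16.15765).
Solving J·Δ = −F gives Δ = (0.133, -0.555).
Then the next iterate is (p, q)₁ = (1.633, -1.055).
Re-evaluating at (1.633, -1.055): F = (-0.05613, 0.51069), so ‖F‖₂ = 0.514.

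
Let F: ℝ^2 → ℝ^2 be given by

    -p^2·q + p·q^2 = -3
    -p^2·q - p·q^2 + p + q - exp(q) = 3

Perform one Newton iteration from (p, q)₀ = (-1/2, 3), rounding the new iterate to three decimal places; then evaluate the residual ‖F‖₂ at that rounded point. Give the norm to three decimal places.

7.297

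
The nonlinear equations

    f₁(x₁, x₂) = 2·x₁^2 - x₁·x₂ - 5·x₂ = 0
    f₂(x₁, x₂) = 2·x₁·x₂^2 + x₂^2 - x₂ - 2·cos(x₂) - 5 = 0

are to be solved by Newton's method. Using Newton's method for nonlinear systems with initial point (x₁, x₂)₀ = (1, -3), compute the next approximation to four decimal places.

(-7.2951, -9.3442)

At (1, -3): F = (20.0000, 26.979985).
Jacobian J = [[4·x₁ - x₂, -x₁ - 5], [2·x₂^2, 4·x₁·x₂ + 2·x₂ + 2·sin(x₂) - 1]].
At the point, J = [[7.0000, -6.0000], [18.0000, -19.282240]] (det J = -26.975680).
Solving J·Δ = −F gives Δ = (-8.2951, -6.3442).
Then the next iterate is (x₁, x₂)₁ = (-7.2951, -9.3442).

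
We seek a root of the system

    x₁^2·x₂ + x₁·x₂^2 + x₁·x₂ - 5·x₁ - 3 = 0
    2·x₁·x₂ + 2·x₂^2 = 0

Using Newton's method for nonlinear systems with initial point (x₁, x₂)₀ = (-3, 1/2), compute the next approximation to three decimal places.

(-1.096, 0.351)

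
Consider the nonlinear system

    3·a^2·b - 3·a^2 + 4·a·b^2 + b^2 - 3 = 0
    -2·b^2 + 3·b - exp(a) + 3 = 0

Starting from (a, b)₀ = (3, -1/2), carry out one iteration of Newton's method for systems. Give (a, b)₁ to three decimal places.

(2.564, 1.565)

At (3, -1/2): F = (-40.250, -19.08554).
Jacobian J = [[6·a·b - 6·a + 4·b^2, 3·a^2 + 8·a·b + 2·b], [-exp(a), -4·b + 3]].
At the point, J = [[-26.000, 14.000], [-20.08554, 5.000]] (det J = 151.19752).
Solving J·Δ = −F gives Δ = (-0.436, 2.065).
Then the next iterate is (a, b)₁ = (2.564, 1.565).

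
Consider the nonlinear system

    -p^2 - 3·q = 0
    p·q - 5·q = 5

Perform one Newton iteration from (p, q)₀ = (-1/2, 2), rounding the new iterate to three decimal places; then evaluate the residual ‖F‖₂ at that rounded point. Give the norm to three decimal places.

766.671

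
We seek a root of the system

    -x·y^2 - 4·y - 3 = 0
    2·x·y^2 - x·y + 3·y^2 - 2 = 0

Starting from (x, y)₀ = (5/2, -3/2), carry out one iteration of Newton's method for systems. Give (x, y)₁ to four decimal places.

(2.4887, -0.7573)

At (5/2, -3/2): F = (-2.6250, 19.7500).
Jacobian J = [[-y^2, -2·x·y - 4], [2·y^2 - y, 4·x·y - x + 6·y]].
At the point, J = [[-2.2500, 3.5000], [6.0000, -26.5000]] (det J = 38.6250).
Solving J·Δ = −F gives Δ = (-0.0113, 0.7427).
Then the next iterate is (x, y)₁ = (2.4887, -0.7573).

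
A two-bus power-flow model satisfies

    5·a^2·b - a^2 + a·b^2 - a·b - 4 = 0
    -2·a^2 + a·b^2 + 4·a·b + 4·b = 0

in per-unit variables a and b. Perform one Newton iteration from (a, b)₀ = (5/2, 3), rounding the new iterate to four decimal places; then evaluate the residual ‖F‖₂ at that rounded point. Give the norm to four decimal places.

26.1163

At (5/2, 3): F = (98.5000, 52.0000).
Jacobian J = [[10·a·b - 2·a + b^2 - b, 5·a^2 + 2·a·b - a], [-4·a + b^2 + 4·b, 2·a·b + 4·a + 4]].
At the point, J = [[76.0000, 43.7500], [11.0000, 29.0000]] (det J = 1722.7500).
Solving J·Δ = −F gives Δ = (-0.3375, -1.6651).
Then the next iterate is (a, b)₁ = (2.1625, 1.3349).
Re-evaluating at (2.1625, 1.3349): F = (23.503030, 11.387157), so ‖F‖₂ = 26.1163.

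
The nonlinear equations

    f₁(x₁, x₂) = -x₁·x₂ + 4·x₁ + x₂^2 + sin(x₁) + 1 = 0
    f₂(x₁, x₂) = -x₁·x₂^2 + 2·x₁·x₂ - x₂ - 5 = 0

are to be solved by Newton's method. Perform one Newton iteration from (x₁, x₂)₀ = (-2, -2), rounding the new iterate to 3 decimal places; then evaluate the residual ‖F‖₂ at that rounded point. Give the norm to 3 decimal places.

At (-2, -2): F = (-7.90930, 13.000).
Jacobian J = [[-x₂ + cos(x₁) + 4, -x₁ + 2·x₂], [-x₂^2 + 2·x₂, -2·x₁·x₂ + 2·x₁ - 1]].
At the point, J = [[5.58385, -2.000], [-8.000, -13.000]] (det J = -88.59009).
Solving J·Δ = −F gives Δ = (1.454, 0.105).
Then the next iterate is (x₁, x₂)₁ = (-0.546, -1.895).
Re-evaluating at (-0.546, -1.895): F = (0.85308, 0.92504), so ‖F‖₂ = 1.258.

1.258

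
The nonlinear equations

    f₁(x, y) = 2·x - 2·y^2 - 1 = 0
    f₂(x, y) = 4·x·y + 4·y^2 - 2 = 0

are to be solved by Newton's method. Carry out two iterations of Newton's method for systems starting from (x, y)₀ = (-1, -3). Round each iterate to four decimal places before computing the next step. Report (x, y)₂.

At (-1, -3): F = (-21.0000, 46.0000).
Jacobian J = [[2, -4·y], [4·y, 4·x + 8·y]].
At the point, J = [[2.0000, 12.0000], [-12.0000, -28.0000]] (det J = 88.0000).
Solving J·Δ = −F gives Δ = (-0.4091, 1.8182).
Then the next iterate is (x, y)₁ = (-1.4091, -1.1818).
Round to (-1.4091, -1.1818) and repeat: F = (-6.611502, 10.247702), J = [[2.0000, 4.7272], [-4.7272, -15.0908]].
Δ = (6.5512, -1.3731), so (x, y)₂ = (5.1421, -2.5549).

(5.1421, -2.5549)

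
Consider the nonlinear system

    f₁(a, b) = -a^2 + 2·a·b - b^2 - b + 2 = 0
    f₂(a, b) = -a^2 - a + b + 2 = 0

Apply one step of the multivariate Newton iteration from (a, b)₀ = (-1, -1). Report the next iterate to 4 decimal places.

At (-1, -1): F = (3.0000, 1.0000).
Jacobian J = [[-2·a + 2·b, 2·a - 2·b - 1], [-2·a - 1, 1]].
At the point, J = [[0.0000, -1.0000], [1.0000, 1.0000]] (det J = 1.0000).
Solving J·Δ = −F gives Δ = (-4.0000, 3.0000).
Then the next iterate is (a, b)₁ = (-5.0000, 2.0000).

(-5.0000, 2.0000)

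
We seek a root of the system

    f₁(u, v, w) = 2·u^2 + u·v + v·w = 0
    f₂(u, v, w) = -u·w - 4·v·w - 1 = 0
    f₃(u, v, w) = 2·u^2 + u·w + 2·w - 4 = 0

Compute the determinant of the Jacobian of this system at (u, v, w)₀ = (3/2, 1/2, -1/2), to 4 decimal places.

J = [[4·u + v, u + w, v], [-w, -4·w, -u - 4·v], [4·u + w, 0, u + 2]].
At the point, J = [[6.5000, 1.0000, 0.5000], [0.5000, 2.0000, -3.5000], [5.5000, 0.0000, 3.5000]].
det J = 19.0000.

19.0000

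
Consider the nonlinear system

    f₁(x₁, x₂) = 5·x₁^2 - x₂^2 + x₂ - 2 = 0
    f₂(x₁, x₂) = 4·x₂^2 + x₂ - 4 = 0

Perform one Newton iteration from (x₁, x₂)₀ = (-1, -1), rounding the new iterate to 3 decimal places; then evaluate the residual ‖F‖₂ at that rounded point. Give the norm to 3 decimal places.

0.083

At (-1, -1): F = (1.000, -1.000).
Jacobian J = [[10·x₁, -2·x₂ + 1], [0, 8·x₂ + 1]].
At the point, J = [[-10.000, 3.000], [0.000, -7.000]] (det J = 70.000).
Solving J·Δ = −F gives Δ = (0.057, -0.143).
Then the next iterate is (x₁, x₂)₁ = (-0.943, -1.143).
Re-evaluating at (-0.943, -1.143): F = (-0.00320, 0.08280), so ‖F‖₂ = 0.083.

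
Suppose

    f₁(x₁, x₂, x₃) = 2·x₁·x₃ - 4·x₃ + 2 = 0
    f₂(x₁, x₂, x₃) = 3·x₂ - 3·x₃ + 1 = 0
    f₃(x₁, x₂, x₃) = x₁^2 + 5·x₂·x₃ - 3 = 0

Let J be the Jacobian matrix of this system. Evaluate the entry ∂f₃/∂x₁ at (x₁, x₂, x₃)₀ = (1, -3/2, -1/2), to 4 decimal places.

2.0000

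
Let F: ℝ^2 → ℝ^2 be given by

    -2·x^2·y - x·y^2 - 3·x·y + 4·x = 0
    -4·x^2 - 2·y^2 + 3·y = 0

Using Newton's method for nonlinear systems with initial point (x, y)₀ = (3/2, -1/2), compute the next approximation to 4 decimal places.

(0.8462, 0.1308)

At (3/2, -1/2): F = (10.1250, -11.0000).
Jacobian J = [[-4·x·y - y^2 - 3·y + 4, -2·x^2 - 2·x·y - 3·x], [-8·x, -4·y + 3]].
At the point, J = [[8.2500, -7.5000], [-12.0000, 5.0000]] (det J = -48.7500).
Solving J·Δ = −F gives Δ = (-0.6538, 0.6308).
Then the next iterate is (x, y)₁ = (0.8462, 0.1308).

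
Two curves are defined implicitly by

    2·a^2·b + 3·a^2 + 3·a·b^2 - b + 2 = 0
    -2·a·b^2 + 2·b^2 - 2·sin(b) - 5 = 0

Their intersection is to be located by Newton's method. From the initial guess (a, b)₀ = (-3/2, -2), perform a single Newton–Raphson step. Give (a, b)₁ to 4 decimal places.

(-1.9339, -0.9415)

At (-3/2, -2): F = (-16.2500, 16.818595).
Jacobian J = [[4·a·b + 6·a + 3·b^2, 2·a^2 + 6·a·b - 1], [-2·b^2, -4·a·b + 4·b - 2·cos(b)]].
At the point, J = [[15.0000, 21.5000], [-8.0000, -19.167706]] (det J = -115.515595).
Solving J·Δ = −F gives Δ = (-0.4339, 1.0585).
Then the next iterate is (a, b)₁ = (-1.9339, -0.9415).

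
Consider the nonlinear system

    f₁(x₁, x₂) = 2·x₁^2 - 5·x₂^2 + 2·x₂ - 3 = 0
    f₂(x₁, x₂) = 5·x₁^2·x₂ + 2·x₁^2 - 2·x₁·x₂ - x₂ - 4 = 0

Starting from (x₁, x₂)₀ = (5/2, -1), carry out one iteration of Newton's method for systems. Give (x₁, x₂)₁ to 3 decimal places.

At (5/2, -1): F = (2.500, -16.750).
Jacobian J = [[4·x₁, -10·x₂ + 2], [10·x₁·x₂ + 4·x₁ - 2·x₂, 5·x₁^2 - 2·x₁ - 1]].
At the point, J = [[10.000, 12.000], [-13.000, 25.250]] (det J = 408.500).
Solving J·Δ = −F gives Δ = (-0.647, 0.330).
Then the next iterate is (x₁, x₂)₁ = (1.853, -0.670).

(1.853, -0.670)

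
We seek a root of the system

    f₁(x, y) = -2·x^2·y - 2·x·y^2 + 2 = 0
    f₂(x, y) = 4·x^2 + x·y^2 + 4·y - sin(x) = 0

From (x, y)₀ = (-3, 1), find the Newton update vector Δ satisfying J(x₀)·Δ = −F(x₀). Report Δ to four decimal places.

At (-3, 1): F = (-10.0000, 37.141120).
Jacobian J = [[-4·x·y - 2·y^2, -2·x^2 - 4·x·y], [8·x + y^2 - cos(x), 2·x·y + 4]].
At the point, J = [[10.0000, -6.0000], [-22.010008, -2.0000]] (det J = -152.060045).
Solving J·Δ = −F gives Δ = (1.5970, 0.9951).

(1.5970, 0.9951)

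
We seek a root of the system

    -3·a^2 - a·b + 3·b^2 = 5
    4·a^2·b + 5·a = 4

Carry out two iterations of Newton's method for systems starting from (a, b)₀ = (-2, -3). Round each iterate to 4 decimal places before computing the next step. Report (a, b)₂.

At (-2, -3): F = (4.0000, -62.0000).
Jacobian J = [[-6·a - b, -a + 6·b], [8·a·b + 5, 4·a^2]].
At the point, J = [[15.0000, -16.0000], [53.0000, 16.0000]] (det J = 1088.0000).
Solving J·Δ = −F gives Δ = (0.8529, 1.0496).
Then the next iterate is (a, b)₁ = (-1.1471, -1.9504).
Round to (-1.1471, -1.9504) and repeat: F = (0.227361, -20.001145), J = [[8.8330, -10.5553], [22.898431, 5.263354]].
Δ = (0.7284, 0.6311), so (a, b)₂ = (-0.4187, -1.3193).

(-0.4187, -1.3193)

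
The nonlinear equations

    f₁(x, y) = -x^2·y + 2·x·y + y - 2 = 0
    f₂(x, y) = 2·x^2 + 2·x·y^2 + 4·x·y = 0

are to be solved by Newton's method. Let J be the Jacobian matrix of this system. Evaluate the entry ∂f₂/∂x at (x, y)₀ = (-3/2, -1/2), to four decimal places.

-7.5000

∂f₂/∂x = 4·x + 2·y^2 + 4·y.
At (-3/2, -1/2) this is -7.5000.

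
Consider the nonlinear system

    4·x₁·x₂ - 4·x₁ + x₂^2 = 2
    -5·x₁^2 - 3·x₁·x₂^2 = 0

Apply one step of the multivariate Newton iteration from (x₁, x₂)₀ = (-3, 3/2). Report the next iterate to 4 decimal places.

At (-3, 3/2): F = (-5.7500, -24.7500).
Jacobian J = [[4·x₂ - 4, 4·x₁ + 2·x₂], [-10·x₁ - 3·x₂^2, -6·x₁·x₂]].
At the point, J = [[2.0000, -9.0000], [23.2500, 27.0000]] (det J = 263.2500).
Solving J·Δ = −F gives Δ = (1.4359, -0.3198).
Then the next iterate is (x₁, x₂)₁ = (-1.5641, 1.1802).

(-1.5641, 1.1802)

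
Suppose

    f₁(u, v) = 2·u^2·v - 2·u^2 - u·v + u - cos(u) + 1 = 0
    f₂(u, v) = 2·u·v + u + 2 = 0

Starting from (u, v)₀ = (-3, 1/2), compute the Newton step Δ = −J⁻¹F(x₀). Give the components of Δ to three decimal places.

(1.685, -0.105)

At (-3, 1/2): F = (-8.51001, -4.000).
Jacobian J = [[4·u·v - 4·u - v + sin(u) + 1, 2·u^2 - u], [2·v + 1, 2·u]].
At the point, J = [[6.35888, 21.000], [2.000, -6.000]] (det J = -80.15328).
Solving J·Δ = −F gives Δ = (1.685, -0.105).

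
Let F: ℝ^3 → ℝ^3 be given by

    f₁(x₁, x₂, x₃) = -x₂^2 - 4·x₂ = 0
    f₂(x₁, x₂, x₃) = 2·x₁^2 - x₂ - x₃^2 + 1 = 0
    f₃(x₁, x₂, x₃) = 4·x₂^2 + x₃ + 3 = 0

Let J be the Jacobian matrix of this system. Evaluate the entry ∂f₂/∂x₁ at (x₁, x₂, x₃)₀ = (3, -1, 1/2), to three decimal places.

12.000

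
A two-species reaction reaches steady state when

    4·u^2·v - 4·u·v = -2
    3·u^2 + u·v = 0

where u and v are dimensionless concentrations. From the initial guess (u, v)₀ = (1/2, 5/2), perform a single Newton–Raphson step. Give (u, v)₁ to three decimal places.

At (1/2, 5/2): F = (-0.500, 2.000).
Jacobian J = [[8·u·v - 4·v, 4·u^2 - 4·u], [6·u + v, u]].
At the point, J = [[0.000, -1.000], [5.500, 0.500]] (det J = 5.500).
Solving J·Δ = −F gives Δ = (-0.318, -0.500).
Then the next iterate is (u, v)₁ = (0.182, 2.000).

(0.182, 2.000)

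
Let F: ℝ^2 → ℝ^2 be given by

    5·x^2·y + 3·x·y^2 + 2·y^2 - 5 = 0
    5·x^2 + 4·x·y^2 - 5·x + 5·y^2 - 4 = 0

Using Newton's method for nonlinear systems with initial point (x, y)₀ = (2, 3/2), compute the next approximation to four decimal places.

(1.6660, 0.8017)

At (2, 3/2): F = (43.0000, 35.2500).
Jacobian J = [[10·x·y + 3·y^2, 5·x^2 + 6·x·y + 4·y], [10·x + 4·y^2 - 5, 8·x·y + 10·y]].
At the point, J = [[36.7500, 44.0000], [24.0000, 39.0000]] (det J = 377.2500).
Solving J·Δ = −F gives Δ = (-0.3340, -0.6983).
Then the next iterate is (x, y)₁ = (1.6660, 0.8017).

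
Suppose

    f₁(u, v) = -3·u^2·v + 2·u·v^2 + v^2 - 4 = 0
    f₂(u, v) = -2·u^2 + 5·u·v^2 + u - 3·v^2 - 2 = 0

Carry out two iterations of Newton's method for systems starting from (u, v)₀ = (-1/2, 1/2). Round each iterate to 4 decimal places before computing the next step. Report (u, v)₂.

(1.3397, 1.4485)

At (-1/2, 1/2): F = (-4.3750, -4.3750).
Jacobian J = [[-6·u·v + 2·v^2, -3·u^2 + 4·u·v + 2·v], [-4·u + 5·v^2 + 1, 10·u·v - 6·v]].
At the point, J = [[2.0000, -0.7500], [4.2500, -5.5000]] (det J = -7.8125).
Solving J·Δ = −F gives Δ = (2.6600, 1.2600).
Then the next iterate is (u, v)₁ = (2.1600, 1.7600).
Round to (2.1600, 1.7600) and repeat: F = (-12.155136, 14.990080), J = [[-16.6144, 4.7296], [7.8480, 27.4560]].
Δ = (-0.8203, -0.3115), so (u, v)₂ = (1.3397, 1.4485).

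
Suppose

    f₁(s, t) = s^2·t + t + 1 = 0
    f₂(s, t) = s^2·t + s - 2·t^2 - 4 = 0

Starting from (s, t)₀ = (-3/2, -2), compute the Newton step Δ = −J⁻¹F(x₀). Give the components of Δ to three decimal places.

(-0.055, 1.794)

At (-3/2, -2): F = (-5.500, -18.000).
Jacobian J = [[2·s·t, s^2 + 1], [2·s·t + 1, s^2 - 4·t]].
At the point, J = [[6.000, 3.250], [7.000, 10.250]] (det J = 38.750).
Solving J·Δ = −F gives Δ = (-0.055, 1.794).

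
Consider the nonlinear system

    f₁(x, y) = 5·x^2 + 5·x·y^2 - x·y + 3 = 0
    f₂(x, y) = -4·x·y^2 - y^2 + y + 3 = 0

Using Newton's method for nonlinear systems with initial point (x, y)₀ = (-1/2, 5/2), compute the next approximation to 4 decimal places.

At (-1/2, 5/2): F = (-10.1250, 11.7500).
Jacobian J = [[10·x + 5·y^2 - y, 10·x·y - x], [-4·y^2, -8·x·y - 2·y + 1]].
At the point, J = [[23.7500, -12.0000], [-25.0000, 6.0000]] (det J = -157.5000).
Solving J·Δ = −F gives Δ = (0.5095, 0.1647).
Then the next iterate is (x, y)₁ = (0.0095, 2.6647).

(0.0095, 2.6647)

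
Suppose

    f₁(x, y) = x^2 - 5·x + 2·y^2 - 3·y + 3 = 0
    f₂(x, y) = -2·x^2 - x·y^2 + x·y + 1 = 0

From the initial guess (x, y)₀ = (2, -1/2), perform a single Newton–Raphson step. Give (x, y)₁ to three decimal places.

At (2, -1/2): F = (-1.000, -8.500).
Jacobian J = [[2·x - 5, 4·y - 3], [-4·x - y^2 + y, -2·x·y + x]].
At the point, J = [[-1.000, -5.000], [-8.750, 4.000]] (det J = -47.750).
Solving J·Δ = −F gives Δ = (-0.974, -0.005).
Then the next iterate is (x, y)₁ = (1.026, -0.505).

(1.026, -0.505)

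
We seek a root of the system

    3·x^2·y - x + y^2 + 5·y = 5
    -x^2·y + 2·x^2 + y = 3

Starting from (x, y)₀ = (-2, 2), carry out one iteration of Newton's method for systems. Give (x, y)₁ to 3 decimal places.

(-0.880, 1.667)

At (-2, 2): F = (35.000, -1.000).
Jacobian J = [[6·x·y - 1, 3·x^2 + 2·y + 5], [-2·x·y + 4·x, -x^2 + 1]].
At the point, J = [[-25.000, 21.000], [0.000, -3.000]] (det J = 75.000).
Solving J·Δ = −F gives Δ = (1.120, -0.333).
Then the next iterate is (x, y)₁ = (-0.880, 1.667).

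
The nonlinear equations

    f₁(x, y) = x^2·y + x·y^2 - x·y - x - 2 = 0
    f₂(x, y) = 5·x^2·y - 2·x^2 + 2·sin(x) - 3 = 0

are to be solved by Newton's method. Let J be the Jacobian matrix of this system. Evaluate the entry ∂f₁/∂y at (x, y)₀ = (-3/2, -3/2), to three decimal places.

8.250

∂f₁/∂y = x^2 + 2·x·y - x.
At (-3/2, -3/2) this is 8.250.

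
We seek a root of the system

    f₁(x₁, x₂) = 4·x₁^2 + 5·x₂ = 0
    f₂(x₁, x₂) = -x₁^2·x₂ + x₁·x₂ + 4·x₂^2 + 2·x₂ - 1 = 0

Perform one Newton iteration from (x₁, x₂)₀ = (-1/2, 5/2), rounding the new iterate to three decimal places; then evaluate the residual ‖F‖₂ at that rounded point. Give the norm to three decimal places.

8.621

At (-1/2, 5/2): F = (13.500, 27.125).
Jacobian J = [[8·x₁, 5], [-2·x₁·x₂ + x₂, -x₁^2 + x₁ + 8·x₂ + 2]].
At the point, J = [[-4.000, 5.000], [5.000, 21.250]] (det J = -110.000).
Solving J·Δ = −F gives Δ = (1.375, -1.600).
Then the next iterate is (x₁, x₂)₁ = (0.875, 0.900).
Re-evaluating at (0.875, 0.900): F = (7.56250, 4.13844), so ‖F‖₂ = 8.621.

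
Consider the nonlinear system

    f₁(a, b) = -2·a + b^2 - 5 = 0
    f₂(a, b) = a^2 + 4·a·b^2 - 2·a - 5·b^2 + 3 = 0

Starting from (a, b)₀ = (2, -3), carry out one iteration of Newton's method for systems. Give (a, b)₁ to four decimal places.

(1.3182, -2.7727)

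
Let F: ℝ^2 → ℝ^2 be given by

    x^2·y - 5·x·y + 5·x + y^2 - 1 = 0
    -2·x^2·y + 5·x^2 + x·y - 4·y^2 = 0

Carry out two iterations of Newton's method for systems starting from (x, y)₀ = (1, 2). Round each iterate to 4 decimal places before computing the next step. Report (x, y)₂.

(-1.2306, -0.2698)

At (1, 2): F = (0.0000, -13.0000).
Jacobian J = [[2·x·y - 5·y + 5, x^2 - 5·x + 2·y], [-4·x·y + 10·x + y, -2·x^2 + x - 8·y]].
At the point, J = [[-1.0000, 0.0000], [4.0000, -17.0000]] (det J = 17.0000).
Solving J·Δ = −F gives Δ = (0.0000, -0.7647).
Then the next iterate is (x, y)₁ = (1.0000, 1.2353).
Round to (1.0000, 1.2353) and repeat: F = (0.584766, -2.339164), J = [[1.2941, -1.5294], [6.2941, -10.8824]].
Δ = (-2.2306, -1.5051), so (x, y)₂ = (-1.2306, -0.2698).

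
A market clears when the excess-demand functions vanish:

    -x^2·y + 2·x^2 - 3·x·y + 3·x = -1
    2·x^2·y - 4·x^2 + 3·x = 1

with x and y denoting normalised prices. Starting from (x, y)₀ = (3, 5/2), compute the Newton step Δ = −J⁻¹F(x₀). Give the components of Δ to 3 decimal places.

(0.000, -0.944)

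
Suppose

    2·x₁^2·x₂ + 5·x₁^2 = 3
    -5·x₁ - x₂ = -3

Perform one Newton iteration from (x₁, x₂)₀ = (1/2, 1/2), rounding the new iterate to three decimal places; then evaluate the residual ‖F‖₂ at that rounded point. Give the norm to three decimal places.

1.521

At (1/2, 1/2): F = (-1.500, 0.000).
Jacobian J = [[4·x₁·x₂ + 10·x₁, 2·x₁^2], [-5, -1]].
At the point, J = [[6.000, 0.500], [-5.000, -1.000]] (det J = -3.500).
Solving J·Δ = −F gives Δ = (0.429, -2.143).
Then the next iterate is (x₁, x₂)₁ = (0.929, -1.643).
Re-evaluating at (0.929, -1.643): F = (-1.52075, -0.002), so ‖F‖₂ = 1.521.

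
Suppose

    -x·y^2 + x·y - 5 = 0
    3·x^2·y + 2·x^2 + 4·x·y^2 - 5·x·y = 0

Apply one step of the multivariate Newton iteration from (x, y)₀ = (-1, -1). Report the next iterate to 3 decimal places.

At (-1, -1): F = (-3.000, -10.000).
Jacobian J = [[-y^2 + y, -2·x·y + x], [6·x·y + 4·x + 4·y^2 - 5·y, 3·x^2 + 8·x·y - 5·x]].
At the point, J = [[-2.000, -3.000], [11.000, 16.000]] (det J = 1.000).
Solving J·Δ = −F gives Δ = (78.000, -53.000).
Then the next iterate is (x, y)₁ = (77.000, -54.000).

(77.000, -54.000)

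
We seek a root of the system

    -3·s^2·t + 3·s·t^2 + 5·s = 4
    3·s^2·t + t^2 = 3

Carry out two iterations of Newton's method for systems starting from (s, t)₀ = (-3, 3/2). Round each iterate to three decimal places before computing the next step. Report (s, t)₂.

At (-3, 3/2): F = (-79.750, 39.750).
Jacobian J = [[-6·s·t + 3·t^2 + 5, -3·s^2 + 6·s·t], [6·s·t, 3·s^2 + 2·t]].
At the point, J = [[38.750, -54.000], [-27.000, 30.000]] (det J = -295.500).
Solving J·Δ = −F gives Δ = (-0.832, -2.074).
Then the next iterate is (s, t)₁ = (-3.832, -0.574).
Round to (-3.832, -0.574) and repeat: F = (-1.66142, -27.95676), J = [[-7.20898, -30.85526], [13.19741, 42.90467]].
Δ = (9.538, -2.282), so (s, t)₂ = (5.706, -2.856).

(5.706, -2.856)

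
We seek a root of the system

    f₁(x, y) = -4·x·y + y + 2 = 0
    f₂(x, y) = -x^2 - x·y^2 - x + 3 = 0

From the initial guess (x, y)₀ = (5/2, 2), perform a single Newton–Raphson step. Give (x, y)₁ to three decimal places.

(4.325, -1.400)

At (5/2, 2): F = (-16.000, -15.750).
Jacobian J = [[-4·y, -4·x + 1], [-2·x - y^2 - 1, -2·x·y]].
At the point, J = [[-8.000, -9.000], [-10.000, -10.000]] (det J = -10.000).
Solving J·Δ = −F gives Δ = (1.825, -3.400).
Then the next iterate is (x, y)₁ = (4.325, -1.400).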